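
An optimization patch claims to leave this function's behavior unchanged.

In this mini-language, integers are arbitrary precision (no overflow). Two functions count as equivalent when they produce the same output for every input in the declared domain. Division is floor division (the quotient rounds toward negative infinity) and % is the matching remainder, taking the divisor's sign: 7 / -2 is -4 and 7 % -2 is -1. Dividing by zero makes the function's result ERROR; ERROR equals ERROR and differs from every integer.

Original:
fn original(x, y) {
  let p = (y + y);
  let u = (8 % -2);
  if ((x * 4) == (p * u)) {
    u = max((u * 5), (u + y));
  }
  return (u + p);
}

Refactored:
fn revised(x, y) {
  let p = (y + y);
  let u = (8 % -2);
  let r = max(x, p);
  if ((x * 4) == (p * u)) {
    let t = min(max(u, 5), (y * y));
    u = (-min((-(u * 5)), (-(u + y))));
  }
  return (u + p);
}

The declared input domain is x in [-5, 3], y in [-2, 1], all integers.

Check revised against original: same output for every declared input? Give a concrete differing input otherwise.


Side by side, the visible changes include: arithmetic usage differs, and constant usage differs, and statement counts differ, and local variable names differ, and min/max/abs usage differs.
As a probe, take x=-4, y=1: original runs p = 2; u = 0; ((x * 4) == (p * u)) -> false; return 2; revised runs p = 2; u = 0; r = 2; ((x * 4) == (p * u)) -> false; return 2; both end at 2.
Every one of the 36 inputs gives matching results.
verdict: equivalent


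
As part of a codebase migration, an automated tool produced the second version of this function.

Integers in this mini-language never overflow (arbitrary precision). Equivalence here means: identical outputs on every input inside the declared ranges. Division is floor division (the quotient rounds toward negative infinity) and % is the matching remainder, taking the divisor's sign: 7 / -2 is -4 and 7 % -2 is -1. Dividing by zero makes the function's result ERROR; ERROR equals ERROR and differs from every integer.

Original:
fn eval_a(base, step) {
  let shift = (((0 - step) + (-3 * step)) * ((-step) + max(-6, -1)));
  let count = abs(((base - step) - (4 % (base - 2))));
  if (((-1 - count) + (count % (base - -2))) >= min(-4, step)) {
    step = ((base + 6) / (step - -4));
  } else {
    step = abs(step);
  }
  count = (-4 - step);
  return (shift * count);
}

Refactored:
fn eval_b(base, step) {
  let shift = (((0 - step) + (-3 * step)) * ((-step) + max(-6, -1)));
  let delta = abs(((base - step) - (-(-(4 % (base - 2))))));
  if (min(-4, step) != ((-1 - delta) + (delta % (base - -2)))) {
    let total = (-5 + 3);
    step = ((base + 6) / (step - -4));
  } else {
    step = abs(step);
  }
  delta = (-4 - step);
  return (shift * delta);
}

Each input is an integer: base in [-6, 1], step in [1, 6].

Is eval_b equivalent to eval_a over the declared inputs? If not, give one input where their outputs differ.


There is a counterexample at base=-6, step=1: -40 on one side, -32 on the other.
eval_a: shift := 8 | count := 3 | (((-1 - count) + (count % (base - -2))) >= min(-4, step)): false | step := 1 | count := -5 | result -40
eval_b: shift := 8 | delta := 3 | (min(-4, step) != ((-1 - delta) + (delta % (base - -2)))): true | total := -2 | step := 0 | delta := -4 | result -32
verdict: not equivalent; witness: base=-6, step=1


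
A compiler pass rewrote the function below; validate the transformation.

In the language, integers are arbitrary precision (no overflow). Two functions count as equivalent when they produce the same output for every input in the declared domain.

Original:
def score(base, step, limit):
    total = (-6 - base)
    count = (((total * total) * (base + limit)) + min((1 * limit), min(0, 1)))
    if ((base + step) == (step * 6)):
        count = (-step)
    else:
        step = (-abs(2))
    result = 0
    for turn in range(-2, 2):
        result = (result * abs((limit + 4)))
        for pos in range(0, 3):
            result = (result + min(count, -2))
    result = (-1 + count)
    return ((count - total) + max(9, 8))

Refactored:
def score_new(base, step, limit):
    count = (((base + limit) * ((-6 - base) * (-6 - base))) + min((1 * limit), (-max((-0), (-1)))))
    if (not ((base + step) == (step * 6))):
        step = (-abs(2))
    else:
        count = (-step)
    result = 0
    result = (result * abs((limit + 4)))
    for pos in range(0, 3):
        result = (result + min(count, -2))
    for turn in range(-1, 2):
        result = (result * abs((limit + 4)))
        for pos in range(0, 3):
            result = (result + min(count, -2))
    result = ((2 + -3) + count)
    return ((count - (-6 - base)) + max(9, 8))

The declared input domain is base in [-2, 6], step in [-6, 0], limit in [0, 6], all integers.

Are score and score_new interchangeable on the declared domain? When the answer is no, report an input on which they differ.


The two versions differ — the changes include boolean connective usage differs; arithmetic usage differs; statement counts differ; local variable names differ; min/max/abs usage differs; constant usage differs; loop structure differs.
As a probe, take base=6, step=-1, limit=0: score runs total := -12 | count := 864 | ((base + step) == (step * 6)): false | step := -2 | result := 0 | iter turn=-2: | result := 0 | iter pos=0: | result := -2 | iter pos=1: | result := -4 | iter pos=2: | result := -6 | iter turn=-1: | result := -24 | iter pos=0: | result := -26 | iter pos=1: | result := -28 | iter pos=2: | result := -30 | iter turn=0: | result := -120 | iter pos=0: | result := -122 | iter pos=1: | result := -124 | iter pos=2: | result := -126 | iter turn=1: | result := -504 | iter pos=0: | result := -506 | iter pos=1: | result := -508 | iter pos=2: | result := -510 | result := 863 | result 885; score_new runs count := 864 | (not ((base + step) == (step * 6))): true | step := -2 | result := 0 | result := 0 | iter pos=0: | result := -2 | iter pos=1: | result := -4 | iter pos=2: | result := -6 | iter turn=-1: | result := -24 | iter pos=0: | result := -26 | iter pos=1: | result := -28 | iter pos=2: | result := -30 | iter turn=0: | result := -120 | iter pos=0: | result := -122 | iter pos=1: | result := -124 | iter pos=2: | result := -126 | iter turn=1: | result := -504 | iter pos=0: | result := -506 | iter pos=1: | result := -508 | iter pos=2: | result := -510 | result := 863 | result 885; both end at 885.
Sweeping the whole domain (441 inputs) finds no disagreement.
verdict: equivalent


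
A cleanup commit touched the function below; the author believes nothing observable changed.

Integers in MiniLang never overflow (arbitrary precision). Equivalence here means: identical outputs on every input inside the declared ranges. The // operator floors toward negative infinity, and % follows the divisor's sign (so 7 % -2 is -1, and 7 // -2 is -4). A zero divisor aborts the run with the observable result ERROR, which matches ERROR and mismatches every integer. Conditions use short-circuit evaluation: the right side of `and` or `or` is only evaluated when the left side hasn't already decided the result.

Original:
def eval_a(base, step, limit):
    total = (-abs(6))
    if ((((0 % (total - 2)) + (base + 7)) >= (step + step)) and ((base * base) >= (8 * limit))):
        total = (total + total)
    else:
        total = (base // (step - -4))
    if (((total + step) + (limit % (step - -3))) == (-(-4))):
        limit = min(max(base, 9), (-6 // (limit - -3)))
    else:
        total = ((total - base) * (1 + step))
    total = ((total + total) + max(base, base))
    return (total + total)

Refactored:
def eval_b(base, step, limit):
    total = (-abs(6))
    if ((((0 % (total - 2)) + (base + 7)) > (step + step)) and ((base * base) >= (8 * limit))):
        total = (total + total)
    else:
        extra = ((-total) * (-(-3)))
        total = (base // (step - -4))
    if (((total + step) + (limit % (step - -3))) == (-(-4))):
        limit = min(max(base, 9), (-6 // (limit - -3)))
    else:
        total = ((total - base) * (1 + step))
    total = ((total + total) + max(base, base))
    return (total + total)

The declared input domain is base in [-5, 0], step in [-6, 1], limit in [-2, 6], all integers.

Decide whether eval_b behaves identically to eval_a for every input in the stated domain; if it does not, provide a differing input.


Try base=-5, step=1, limit=-2.
eval_a: total=-6, then ((((0 % (total - 2)) + (base + 7)) >= (step + step)) and ((base * base) >= (8 * limit))) is true, then total=-12, then (((total + step) + (limit % (step - -3))) == (-(-4))) is false, then total=-14, then total=-33, then returns -66
eval_b: total=-6, then ((((0 % (total - 2)) + (base + 7)) > (step + step)) and ((base * base) >= (8 * limit))) is false, then extra=18, then total=-1, then (((total + step) + (limit % (step - -3))) == (-(-4))) is false, then total=8, then total=11, then returns 22
-66 and 22 differ, so these are not the same function on this domain.
verdict: not equivalent; witness: base=-5, step=1, limit=-2


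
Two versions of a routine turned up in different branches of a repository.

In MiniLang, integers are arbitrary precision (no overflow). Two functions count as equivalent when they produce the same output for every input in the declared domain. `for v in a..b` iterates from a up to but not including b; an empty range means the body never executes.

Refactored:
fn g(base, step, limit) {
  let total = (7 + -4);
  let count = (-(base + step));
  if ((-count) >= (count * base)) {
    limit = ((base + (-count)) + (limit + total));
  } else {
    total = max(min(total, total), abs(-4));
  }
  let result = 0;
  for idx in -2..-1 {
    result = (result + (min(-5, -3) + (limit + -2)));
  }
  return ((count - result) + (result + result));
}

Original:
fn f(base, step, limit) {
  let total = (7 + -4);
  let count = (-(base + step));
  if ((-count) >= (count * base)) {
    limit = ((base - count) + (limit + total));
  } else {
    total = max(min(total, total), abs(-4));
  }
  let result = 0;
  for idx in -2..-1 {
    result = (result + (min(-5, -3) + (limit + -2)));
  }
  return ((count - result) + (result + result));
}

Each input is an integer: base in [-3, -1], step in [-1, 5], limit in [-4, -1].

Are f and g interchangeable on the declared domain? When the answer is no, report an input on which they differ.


Changes here: arithmetic usage differs; the full 84-point sweep finds no disagreement.
verdict: equivalent


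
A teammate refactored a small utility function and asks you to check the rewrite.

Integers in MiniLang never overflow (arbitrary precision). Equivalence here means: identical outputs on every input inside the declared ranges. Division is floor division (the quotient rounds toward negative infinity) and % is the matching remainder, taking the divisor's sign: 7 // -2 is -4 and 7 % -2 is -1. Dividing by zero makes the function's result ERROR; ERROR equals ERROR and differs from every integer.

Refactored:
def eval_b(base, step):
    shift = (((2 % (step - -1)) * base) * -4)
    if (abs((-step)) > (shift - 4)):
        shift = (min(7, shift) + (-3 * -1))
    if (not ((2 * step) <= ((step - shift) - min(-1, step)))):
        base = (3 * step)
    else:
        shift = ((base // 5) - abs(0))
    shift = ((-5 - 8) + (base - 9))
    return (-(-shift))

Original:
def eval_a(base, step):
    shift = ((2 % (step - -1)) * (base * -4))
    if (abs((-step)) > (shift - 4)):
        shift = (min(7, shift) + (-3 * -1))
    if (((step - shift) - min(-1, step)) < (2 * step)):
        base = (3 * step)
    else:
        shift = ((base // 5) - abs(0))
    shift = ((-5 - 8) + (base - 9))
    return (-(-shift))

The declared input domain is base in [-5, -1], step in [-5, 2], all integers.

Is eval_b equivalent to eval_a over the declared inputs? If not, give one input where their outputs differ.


The two are interchangeable: boolean connective usage differs; and comparison usage differs, and every declared input agrees.
One worked example (base=-1, step=-4) — eval_a: shift=-4, then (abs((-step)) > (shift - 4)) is true, then shift=-1, then (((step - shift) - min(-1, step)) < (2 * step)) is false, then shift=-1, then shift=-23, then returns -23; eval_b: shift=-4, then (abs((-step)) > (shift - 4)) is true, then shift=-1, then (not ((2 * step) <= ((step - shift) - min(-1, step)))) is false, then shift=-1, then shift=-23, then returns -23; agreement on -23.
Sweeping the whole domain (40 inputs) finds no disagreement.
verdict: equivalent


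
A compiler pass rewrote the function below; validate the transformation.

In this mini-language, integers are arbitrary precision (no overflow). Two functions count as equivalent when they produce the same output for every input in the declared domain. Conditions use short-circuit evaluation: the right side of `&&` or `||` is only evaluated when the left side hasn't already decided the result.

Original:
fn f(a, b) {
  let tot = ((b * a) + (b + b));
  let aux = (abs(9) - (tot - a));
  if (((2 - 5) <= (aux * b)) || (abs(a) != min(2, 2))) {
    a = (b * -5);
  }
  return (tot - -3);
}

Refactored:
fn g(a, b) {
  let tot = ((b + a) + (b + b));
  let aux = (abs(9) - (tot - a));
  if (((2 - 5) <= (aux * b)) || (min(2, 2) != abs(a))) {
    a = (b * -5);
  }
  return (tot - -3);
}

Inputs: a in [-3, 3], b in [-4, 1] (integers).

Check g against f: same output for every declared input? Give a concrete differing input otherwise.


On input a=-3, b=-4, f returns 7 while g returns -12.
verdict: not equivalent; witness: a=-3, b=-4


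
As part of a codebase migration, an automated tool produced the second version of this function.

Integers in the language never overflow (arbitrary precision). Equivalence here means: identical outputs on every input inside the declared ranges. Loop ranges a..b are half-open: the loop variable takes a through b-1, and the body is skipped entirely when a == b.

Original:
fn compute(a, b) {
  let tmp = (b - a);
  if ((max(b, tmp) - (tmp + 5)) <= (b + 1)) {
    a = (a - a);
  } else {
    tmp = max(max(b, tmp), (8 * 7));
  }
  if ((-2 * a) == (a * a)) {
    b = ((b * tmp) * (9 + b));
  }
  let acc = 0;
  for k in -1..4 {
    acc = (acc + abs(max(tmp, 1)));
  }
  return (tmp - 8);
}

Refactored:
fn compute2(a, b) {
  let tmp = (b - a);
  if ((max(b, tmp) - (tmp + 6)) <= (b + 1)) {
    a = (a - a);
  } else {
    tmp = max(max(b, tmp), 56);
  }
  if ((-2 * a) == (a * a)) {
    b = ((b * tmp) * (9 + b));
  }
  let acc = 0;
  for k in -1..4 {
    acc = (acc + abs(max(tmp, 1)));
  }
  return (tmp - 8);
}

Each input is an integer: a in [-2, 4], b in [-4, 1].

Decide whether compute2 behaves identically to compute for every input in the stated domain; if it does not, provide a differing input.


Evaluate both at a=3, b=-4.
compute: tmp = -7; ((max(b, tmp) - (tmp + 5)) <= (b + 1)) -> false; tmp = 56; ((-2 * a) == (a * a)) -> false; acc = 0; [k=-1]; acc = 56; [k=0]; acc = 112; [k=1]; acc = 168; [k=2]; acc = 224; [k=3]; acc = 280; return 48
compute2: tmp = -7; ((max(b, tmp) - (tmp + 6)) <= (b + 1)) -> true; a = 0; ((-2 * a) == (a * a)) -> true; b = 140; acc = 0; [k=-1]; acc = 1; [k=0]; acc = 2; [k=1]; acc = 3; [k=2]; acc = 4; [k=3]; acc = 5; return -15
48 against -15: the behavior changed.
verdict: not equivalent; witness: a=3, b=-4


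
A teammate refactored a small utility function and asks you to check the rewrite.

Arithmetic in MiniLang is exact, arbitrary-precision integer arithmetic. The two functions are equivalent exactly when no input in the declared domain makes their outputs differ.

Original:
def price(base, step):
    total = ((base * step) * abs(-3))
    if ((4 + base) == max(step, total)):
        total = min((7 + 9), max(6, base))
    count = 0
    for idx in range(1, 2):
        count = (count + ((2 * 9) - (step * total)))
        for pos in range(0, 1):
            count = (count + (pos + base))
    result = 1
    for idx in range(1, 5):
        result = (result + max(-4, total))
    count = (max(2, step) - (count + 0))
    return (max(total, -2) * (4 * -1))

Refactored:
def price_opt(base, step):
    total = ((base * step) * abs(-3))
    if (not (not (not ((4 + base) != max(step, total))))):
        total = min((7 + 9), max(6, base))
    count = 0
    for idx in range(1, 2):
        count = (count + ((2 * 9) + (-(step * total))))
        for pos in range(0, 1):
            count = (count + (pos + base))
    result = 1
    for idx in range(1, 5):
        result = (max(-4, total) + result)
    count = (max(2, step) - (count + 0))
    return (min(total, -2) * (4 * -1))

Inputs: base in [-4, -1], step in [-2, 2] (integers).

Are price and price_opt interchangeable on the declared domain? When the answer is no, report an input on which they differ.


Evaluate both at base=-4, step=-2.
price: total := 24 | ((4 + base) == max(step, total)): false | count := 0 | iter idx=1: | count := 66 | iter pos=0: | count := 62 | result := 1 | iter idx=1: | result := 25 | iter idx=2: | result := 49 | iter idx=3: | result := 73 | iter idx=4: | result := 97 | count := -60 | result -96
price_opt: total := 24 | (not (not (not ((4 + base) != max(step, total))))): false | count := 0 | iter idx=1: | count := 66 | iter pos=0: | count := 62 | result := 1 | iter idx=1: | result := 25 | iter idx=2: | result := 49 | iter idx=3: | result := 73 | iter idx=4: | result := 97 | count := -60 | result 8
-96 vs 8 — the two versions disagree here.
verdict: not equivalent; witness: base=-4, step=-2


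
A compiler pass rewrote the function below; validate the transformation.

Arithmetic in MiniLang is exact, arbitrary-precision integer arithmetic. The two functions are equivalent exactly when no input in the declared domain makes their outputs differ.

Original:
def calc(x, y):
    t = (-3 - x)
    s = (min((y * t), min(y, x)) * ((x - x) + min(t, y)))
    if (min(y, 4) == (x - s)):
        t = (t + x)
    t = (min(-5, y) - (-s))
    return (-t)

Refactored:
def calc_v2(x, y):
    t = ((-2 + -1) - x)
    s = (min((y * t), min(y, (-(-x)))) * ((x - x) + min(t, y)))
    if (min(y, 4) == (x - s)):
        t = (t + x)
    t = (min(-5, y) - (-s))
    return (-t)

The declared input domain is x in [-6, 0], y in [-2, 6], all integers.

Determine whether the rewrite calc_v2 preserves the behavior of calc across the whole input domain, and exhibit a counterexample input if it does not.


Although arithmetic usage differs; also constant usage differs, 63/63 inputs agree.
verdict: equivalent


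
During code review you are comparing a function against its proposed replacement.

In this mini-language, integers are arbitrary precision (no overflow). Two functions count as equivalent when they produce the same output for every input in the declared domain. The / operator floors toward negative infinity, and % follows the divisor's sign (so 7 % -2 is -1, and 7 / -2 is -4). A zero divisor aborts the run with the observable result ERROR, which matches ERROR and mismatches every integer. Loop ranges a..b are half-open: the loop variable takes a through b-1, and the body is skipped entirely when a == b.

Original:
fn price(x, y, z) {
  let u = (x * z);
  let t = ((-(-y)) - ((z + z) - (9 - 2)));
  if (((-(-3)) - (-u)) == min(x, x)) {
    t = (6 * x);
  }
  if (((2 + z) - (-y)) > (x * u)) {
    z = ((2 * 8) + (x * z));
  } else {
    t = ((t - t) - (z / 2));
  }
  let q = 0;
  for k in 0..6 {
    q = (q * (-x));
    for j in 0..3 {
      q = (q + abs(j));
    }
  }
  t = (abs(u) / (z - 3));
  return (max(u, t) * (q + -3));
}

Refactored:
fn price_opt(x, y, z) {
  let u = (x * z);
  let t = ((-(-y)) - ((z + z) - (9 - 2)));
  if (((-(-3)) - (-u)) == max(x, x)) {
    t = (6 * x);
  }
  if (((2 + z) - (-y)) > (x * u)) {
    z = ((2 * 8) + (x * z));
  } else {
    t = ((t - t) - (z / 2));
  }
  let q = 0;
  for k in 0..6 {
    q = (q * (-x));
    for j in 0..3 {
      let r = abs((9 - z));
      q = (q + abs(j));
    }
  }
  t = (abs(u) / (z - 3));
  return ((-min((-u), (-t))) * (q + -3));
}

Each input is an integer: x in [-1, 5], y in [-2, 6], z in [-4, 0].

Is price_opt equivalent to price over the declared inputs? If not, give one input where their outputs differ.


Equivalent. The suspicious edit (`min(x, x)` became `max(x, x)`) never changes the result for any input inside the declared domain.
Sweeping the whole domain (315 inputs) finds no disagreement.
Tracing x=1, y=3, z=-1: price: u=-1, then t=12, then (((-(-3)) - (-u)) == min(x, x)) is false, then (((2 + z) - (-y)) > (x * u)) is true, then z=15, then q=0, then (k=0), then q=0, then (j=0), then q=0, then (j=1), then q=1, then (j=2), then q=3, then (k=1), then q=-3, then (j=0), then q=-3, then (j=1), then q=-2, then (j=2), then q=0, then (k=2), then q=0, then (j=0), then q=0, then (j=1), then q=1, then (j=2), then q=3, then (k=3), then q=-3, then (j=0), then q=-3, then (j=1), then q=-2, then (j=2), then q=0, then (k=4), then q=0, then (j=0), then q=0, then (j=1), then q=1, then (j=2), then q=3, then (k=5), then q=-3, then (j=0), then q=-3, then (j=1), then q=-2, then (j=2), then q=0, then t=0, then returns 0 | price_opt: u=-1, then t=12, then (((-(-3)) - (-u)) == max(x, x)) is false, then (((2 + z) - (-y)) > (x * u)) is true, then z=15, then q=0, then (k=0), then q=0, then (j=0), then r=6, then q=0, then (j=1), then r=6, then q=1, then (j=2), then r=6, then q=3, then (k=1), then q=-3, then (j=0), then r=6, then q=-3, then (j=1), then r=6, then q=-2, then (j=2), then r=6, then q=0, then (k=2), then q=0, then (j=0), then r=6, then q=0, then (j=1), then r=6, then q=1, then (j=2), then r=6, then q=3, then (k=3), then q=-3, then (j=0), then r=6, then q=-3, then (j=1), then r=6, then q=-2, then (j=2), then r=6, then q=0, then (k=4), then q=0, then (j=0), then r=6, then q=0, then (j=1), then r=6, then q=1, then (j=2), then r=6, then q=3, then (k=5), then q=-3, then (j=0), then r=6, then q=-3, then (j=1), then r=6, then q=-2, then (j=2), then r=6, then q=0, then t=0, then returns 0 — matching result 0.
verdict: equivalent


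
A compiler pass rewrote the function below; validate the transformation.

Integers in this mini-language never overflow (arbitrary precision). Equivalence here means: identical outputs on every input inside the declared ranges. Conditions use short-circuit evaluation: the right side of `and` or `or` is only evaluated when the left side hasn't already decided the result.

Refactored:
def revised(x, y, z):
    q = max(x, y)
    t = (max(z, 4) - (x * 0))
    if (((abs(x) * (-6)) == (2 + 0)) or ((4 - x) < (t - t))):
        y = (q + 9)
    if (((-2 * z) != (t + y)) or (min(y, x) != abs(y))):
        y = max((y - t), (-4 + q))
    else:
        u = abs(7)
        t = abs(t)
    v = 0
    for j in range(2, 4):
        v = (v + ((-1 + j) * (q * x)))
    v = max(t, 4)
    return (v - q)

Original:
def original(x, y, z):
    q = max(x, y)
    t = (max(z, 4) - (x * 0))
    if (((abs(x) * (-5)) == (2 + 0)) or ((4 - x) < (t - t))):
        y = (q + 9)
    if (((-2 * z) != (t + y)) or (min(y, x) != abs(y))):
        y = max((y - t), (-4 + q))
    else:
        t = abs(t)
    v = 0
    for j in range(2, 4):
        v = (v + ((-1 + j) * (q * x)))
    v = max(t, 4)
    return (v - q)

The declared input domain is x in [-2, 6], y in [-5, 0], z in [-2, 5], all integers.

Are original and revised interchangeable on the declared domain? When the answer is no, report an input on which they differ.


The one real change (`5` became `6`) has no effect anywhere in the declared ranges.
One worked example (x=-1, y=-2, z=2) — original: q = -1; t = 4; (((abs(x) * (-5)) == (2 + 0)) or ((4 - x) < (t - t))) -> false; (((-2 * z) != (t + y)) or (min(y, x) != abs(y))) -> true; y = -5; v = 0; [j=2]; v = 1; [j=3]; v = 3; v = 4; return 5; revised: q = -1; t = 4; (((abs(x) * (-6)) == (2 + 0)) or ((4 - x) < (t - t))) -> false; (((-2 * z) != (t + y)) or (min(y, x) != abs(y))) -> true; y = -5; v = 0; [j=2]; v = 1; [j=3]; v = 3; v = 4; return 5; agreement on 5.
Sweeping the whole domain (432 inputs) finds no disagreement.
verdict: equivalent


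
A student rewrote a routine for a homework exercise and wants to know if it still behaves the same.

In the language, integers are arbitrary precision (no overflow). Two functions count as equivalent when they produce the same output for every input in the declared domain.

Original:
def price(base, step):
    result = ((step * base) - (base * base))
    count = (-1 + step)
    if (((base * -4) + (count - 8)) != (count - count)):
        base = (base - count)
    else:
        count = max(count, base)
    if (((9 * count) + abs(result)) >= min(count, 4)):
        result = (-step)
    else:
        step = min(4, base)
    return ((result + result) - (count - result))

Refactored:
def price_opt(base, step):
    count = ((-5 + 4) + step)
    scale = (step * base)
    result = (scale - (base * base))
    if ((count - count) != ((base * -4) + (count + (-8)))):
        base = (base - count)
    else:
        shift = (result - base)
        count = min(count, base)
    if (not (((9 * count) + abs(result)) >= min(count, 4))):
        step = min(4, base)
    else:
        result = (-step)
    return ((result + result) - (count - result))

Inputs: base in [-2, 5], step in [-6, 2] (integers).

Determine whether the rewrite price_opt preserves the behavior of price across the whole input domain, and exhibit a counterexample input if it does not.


Consider the input base=-2, step=1.
price: result = -6; count = 0; (((base * -4) + (count - 8)) != (count - count)) -> false; count = 0; (((9 * count) + abs(result)) >= min(count, 4)) -> true; result = -1; return -3
price_opt: count = 0; scale = -2; result = -6; ((count - count) != ((base * -4) + (count + (-8)))) -> false; shift = -4; count = -2; (not (((9 * count) + abs(result)) >= min(count, 4))) -> true; step = -2; return -16
-3 against -16: the behavior changed.
verdict: not equivalent; witness: base=-2, step=1


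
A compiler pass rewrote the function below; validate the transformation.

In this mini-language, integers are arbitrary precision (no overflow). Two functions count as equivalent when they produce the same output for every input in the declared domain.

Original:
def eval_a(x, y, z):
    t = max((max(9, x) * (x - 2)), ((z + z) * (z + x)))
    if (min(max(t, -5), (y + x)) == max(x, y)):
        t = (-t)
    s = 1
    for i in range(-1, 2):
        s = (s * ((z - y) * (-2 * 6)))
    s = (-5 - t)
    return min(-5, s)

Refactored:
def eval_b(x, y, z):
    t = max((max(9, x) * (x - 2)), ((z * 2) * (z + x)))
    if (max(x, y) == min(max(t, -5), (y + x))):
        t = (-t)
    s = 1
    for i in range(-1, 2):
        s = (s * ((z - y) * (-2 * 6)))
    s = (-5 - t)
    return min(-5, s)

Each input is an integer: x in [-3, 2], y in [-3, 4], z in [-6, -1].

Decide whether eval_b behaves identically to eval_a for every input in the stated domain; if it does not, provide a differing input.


The two versions differ — the changes include constant usage differs, and arithmetic usage differs.
Spot check at x=-3, y=-3, z=-1 — eval_a: t=8, then (min(max(t, -5), (y + x)) == max(x, y)) is false, then s=1, then (i=-1), then s=-24, then (i=0), then s=576, then (i=1), then s=-13824, then s=-13, then returns -13. eval_b: t=8, then (max(x, y) == min(max(t, -5), (y + x))) is false, then s=1, then (i=-1), then s=-24, then (i=0), then s=576, then (i=1), then s=-13824, then s=-13, then returns -13. Both give -13.
An exhaustive pass over the 288 declared inputs shows identical outputs.
verdict: equivalent


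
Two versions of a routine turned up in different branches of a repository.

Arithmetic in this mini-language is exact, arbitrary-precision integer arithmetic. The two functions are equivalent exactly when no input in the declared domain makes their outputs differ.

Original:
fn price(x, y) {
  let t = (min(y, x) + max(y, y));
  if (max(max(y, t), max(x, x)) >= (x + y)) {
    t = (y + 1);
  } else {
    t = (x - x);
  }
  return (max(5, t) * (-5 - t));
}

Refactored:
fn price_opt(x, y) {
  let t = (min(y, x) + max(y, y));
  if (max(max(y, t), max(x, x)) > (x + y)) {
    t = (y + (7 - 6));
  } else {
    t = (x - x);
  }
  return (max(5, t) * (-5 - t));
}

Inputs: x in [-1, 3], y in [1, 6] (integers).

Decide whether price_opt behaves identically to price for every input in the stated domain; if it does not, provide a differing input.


x=0, y=1 yields -35 from price but -25 from price_opt.
verdict: not equivalent; witness: x=0, y=1


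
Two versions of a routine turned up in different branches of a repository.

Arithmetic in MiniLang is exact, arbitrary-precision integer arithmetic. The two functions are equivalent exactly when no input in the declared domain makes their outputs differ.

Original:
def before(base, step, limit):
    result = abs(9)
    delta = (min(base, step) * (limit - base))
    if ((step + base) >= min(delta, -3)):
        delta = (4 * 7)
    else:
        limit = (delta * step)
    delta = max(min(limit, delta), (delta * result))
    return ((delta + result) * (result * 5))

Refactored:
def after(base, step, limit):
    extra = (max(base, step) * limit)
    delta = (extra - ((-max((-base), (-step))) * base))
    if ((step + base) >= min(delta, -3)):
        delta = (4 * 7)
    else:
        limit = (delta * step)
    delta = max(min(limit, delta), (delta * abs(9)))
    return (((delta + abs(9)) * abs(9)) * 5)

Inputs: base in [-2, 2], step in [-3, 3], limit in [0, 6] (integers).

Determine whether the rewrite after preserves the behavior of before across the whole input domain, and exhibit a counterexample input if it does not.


The one real change (`min(base, step)` became `max(base, step)`) has no effect anywhere in the declared ranges; all 245 inputs agree.
verdict: equivalent


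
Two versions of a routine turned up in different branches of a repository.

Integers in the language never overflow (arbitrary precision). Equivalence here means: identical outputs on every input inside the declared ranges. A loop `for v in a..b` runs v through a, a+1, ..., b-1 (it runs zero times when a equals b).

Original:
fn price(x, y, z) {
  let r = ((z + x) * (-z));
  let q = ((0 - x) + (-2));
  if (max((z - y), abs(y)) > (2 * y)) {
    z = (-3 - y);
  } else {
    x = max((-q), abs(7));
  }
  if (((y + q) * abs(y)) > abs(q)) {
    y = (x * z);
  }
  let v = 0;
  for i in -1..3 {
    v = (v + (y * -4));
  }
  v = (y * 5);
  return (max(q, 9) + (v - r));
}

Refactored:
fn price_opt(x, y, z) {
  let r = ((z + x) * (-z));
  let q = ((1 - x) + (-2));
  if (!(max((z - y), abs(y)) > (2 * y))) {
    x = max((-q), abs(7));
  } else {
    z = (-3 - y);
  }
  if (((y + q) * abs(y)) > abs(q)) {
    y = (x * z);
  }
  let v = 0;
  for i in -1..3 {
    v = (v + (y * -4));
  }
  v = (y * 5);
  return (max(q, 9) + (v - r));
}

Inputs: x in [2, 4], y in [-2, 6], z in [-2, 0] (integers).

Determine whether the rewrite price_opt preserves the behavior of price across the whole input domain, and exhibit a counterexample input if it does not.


There is a counterexample at x=2, y=4, z=-2: 29 on one side, -61 on the other.
price: r := 0 | q := -4 | (max((z - y), abs(y)) > (2 * y)): false | x := 7 | (((y + q) * abs(y)) > abs(q)): false | v := 0 | iter i=-1: | v := -16 | iter i=0: | v := -32 | iter i=1: | v := -48 | iter i=2: | v := -64 | v := 20 | result 29
price_opt: r := 0 | q := -3 | (!(max((z - y), abs(y)) > (2 * y))): true | x := 7 | (((y + q) * abs(y)) > abs(q)): true | y := -14 | v := 0 | iter i=-1: | v := 56 | iter i=0: | v := 112 | iter i=1: | v := 168 | iter i=2: | v := 224 | v := -70 | result -61
verdict: not equivalent; witness: x=2, y=4, z=-2


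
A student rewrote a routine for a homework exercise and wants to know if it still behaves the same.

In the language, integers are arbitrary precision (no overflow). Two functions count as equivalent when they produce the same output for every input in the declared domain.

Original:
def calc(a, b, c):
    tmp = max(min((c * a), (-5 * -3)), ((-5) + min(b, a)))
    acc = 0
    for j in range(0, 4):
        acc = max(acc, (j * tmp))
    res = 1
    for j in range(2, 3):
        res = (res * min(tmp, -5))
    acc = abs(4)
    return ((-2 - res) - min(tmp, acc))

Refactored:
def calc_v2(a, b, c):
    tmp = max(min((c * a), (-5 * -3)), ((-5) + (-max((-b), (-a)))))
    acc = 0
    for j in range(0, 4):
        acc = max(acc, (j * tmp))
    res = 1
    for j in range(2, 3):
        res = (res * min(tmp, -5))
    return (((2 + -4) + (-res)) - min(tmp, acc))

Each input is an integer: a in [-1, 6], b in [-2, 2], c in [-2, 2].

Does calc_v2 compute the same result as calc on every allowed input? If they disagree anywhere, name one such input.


These are not equivalent — on a=3, b=-2, c=2 the outputs split (-1 vs -3).
calc: tmp := 6 | acc := 0 | iter j=0: | acc := 0 | iter j=1: | acc := 6 | iter j=2: | acc := 12 | iter j=3: | acc := 18 | res := 1 | iter j=2: | res := -5 | acc := 4 | result -1
calc_v2: tmp := 6 | acc := 0 | iter j=0: | acc := 0 | iter j=1: | acc := 6 | iter j=2: | acc := 12 | iter j=3: | acc := 18 | res := 1 | iter j=2: | res := -5 | result -3
verdict: not equivalent; witness: a=3, b=-2, c=2


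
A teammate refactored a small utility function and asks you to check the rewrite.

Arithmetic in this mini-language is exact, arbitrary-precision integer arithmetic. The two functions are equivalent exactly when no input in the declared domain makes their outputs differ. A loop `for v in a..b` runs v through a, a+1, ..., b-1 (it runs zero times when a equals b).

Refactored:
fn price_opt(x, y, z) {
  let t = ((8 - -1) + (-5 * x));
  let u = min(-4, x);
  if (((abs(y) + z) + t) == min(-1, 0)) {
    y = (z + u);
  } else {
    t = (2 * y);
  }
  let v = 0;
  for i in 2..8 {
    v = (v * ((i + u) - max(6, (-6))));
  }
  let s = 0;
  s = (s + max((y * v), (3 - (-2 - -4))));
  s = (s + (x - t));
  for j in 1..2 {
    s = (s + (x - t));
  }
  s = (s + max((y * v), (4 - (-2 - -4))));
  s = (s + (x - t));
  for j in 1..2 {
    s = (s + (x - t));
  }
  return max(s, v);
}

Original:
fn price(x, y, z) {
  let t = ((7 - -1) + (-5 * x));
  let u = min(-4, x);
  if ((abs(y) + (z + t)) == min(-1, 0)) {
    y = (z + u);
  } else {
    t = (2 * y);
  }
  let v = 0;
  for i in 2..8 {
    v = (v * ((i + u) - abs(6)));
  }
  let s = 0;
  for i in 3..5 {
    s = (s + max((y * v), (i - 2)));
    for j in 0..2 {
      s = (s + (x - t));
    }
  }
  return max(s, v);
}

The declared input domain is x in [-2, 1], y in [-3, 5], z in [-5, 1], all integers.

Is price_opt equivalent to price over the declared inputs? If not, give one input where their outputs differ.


Consider the input x=1, y=-1, z=-5.
price: t becomes 3; next u becomes -4; next ((abs(y) + (z + t)) == min(-1, 0)) evaluates to true; next y becomes -9; next v becomes 0; next at i=2:; next v becomes 0; next at i=3:; next v becomes 0; next at i=4:; next v becomes 0; next at i=5:; next v becomes 0; next at i=6:; next v becomes 0; next at i=7:; next v becomes 0; next s becomes 0; next at i=3:; next s becomes 1; next at j=0:; next s becomes -1; next at j=1:; next s becomes -3; next at i=4:; next s becomes -1; next at j=0:; next s becomes -3; next at j=1:; next s becomes -5; next final value 0
price_opt: t becomes 4; next u becomes -4; next (((abs(y) + z) + t) == min(-1, 0)) evaluates to false; next t becomes -2; next v becomes 0; next at i=2:; next v becomes 0; next at i=3:; next v becomes 0; next at i=4:; next v becomes 0; next at i=5:; next v becomes 0; next at i=6:; next v becomes 0; next at i=7:; next v becomes 0; next s becomes 0; next s becomes 1; next s becomes 4; next at j=1:; next s becomes 7; next s becomes 9; next s becomes 12; next at j=1:; next s becomes 15; next final value 15
0 vs 15 — the two versions disagree here.
verdict: not equivalent; witness: x=1, y=-1, z=-5


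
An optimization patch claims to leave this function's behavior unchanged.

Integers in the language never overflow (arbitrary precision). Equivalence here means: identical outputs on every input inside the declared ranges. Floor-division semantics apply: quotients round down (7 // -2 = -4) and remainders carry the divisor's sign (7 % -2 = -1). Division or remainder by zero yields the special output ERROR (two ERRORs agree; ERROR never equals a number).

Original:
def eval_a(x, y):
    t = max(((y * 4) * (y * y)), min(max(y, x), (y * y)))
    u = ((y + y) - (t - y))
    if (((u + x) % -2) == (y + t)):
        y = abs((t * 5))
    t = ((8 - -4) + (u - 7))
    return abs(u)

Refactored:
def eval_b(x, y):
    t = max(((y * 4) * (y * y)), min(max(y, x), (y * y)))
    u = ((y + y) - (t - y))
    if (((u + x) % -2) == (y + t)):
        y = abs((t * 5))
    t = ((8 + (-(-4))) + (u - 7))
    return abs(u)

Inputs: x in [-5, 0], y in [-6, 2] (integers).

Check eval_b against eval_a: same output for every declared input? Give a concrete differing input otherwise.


Comparing the listings, the differences include: arithmetic usage differs.
Spot check at x=-1, y=-2 — eval_a: t = -1; u = -5; (((u + x) % -2) == (y + t)) -> false; t = 0; return 5. eval_b: t = -1; u = -5; (((u + x) % -2) == (y + t)) -> false; t = 0; return 5. Both give 5.
Sweeping the whole domain (54 inputs) finds no disagreement.
verdict: equivalent


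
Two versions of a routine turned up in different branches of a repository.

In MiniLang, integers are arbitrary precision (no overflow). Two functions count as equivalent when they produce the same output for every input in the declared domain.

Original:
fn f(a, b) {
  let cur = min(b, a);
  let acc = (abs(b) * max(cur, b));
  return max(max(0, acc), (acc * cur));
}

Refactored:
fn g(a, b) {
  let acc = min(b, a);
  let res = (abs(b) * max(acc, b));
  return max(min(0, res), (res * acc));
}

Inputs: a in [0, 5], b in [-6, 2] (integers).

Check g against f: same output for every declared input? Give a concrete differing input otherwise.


At a=0, b=1: f gives 1, g gives 0.
verdict: not equivalent; witness: a=0, b=1


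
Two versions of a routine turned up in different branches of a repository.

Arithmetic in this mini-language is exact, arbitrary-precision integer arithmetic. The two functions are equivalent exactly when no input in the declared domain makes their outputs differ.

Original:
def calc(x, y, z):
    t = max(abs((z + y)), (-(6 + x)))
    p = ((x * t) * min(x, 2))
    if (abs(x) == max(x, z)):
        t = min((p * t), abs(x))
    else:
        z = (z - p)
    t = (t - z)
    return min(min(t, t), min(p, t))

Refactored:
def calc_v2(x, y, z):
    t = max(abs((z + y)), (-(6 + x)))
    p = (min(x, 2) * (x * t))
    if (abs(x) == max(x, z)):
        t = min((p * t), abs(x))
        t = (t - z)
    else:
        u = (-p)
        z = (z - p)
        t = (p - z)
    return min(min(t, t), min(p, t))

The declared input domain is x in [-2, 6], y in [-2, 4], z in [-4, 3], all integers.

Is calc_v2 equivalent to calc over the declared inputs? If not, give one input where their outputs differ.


x=-2, y=-2, z=3 yields 2 from calc but 4 from calc_v2.
verdict: not equivalent; witness: x=-2, y=-2, z=3


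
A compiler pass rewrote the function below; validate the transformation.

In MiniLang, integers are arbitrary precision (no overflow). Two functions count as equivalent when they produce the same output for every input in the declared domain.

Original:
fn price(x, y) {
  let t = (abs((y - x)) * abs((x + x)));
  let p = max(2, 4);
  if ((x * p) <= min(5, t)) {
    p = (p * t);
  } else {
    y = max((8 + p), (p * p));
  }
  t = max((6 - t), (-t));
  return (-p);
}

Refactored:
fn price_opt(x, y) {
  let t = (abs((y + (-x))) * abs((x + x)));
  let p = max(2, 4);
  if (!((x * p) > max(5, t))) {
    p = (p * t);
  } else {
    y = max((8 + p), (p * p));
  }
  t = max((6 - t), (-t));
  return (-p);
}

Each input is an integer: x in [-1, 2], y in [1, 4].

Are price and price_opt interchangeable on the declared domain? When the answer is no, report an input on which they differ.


On input x=1, y=1, price returns -4 while price_opt returns 0.
verdict: not equivalent; witness: x=1, y=1


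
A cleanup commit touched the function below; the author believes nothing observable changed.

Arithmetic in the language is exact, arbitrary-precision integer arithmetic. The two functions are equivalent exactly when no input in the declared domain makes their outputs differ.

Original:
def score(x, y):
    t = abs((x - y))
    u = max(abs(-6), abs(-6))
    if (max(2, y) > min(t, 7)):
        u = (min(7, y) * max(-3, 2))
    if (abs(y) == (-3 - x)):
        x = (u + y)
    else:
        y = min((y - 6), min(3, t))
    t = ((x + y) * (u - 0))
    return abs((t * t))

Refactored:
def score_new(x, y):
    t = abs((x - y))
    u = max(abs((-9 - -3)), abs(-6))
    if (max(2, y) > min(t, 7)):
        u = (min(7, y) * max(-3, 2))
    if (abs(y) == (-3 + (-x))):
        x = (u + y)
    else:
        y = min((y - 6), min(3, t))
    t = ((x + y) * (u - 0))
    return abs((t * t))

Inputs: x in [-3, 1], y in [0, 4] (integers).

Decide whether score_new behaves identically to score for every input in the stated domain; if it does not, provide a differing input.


This is a faithful refactor — constant usage differs; also arithmetic usage differs, but the computed results match everywhere.
One worked example (x=0, y=4) — score: t becomes 4; next u becomes 6; next (max(2, y) > min(t, 7)) evaluates to false; next (abs(y) == (-3 - x)) evaluates to false; next y becomes -2; next t becomes -12; next final value 144; score_new: t becomes 4; next u becomes 6; next (max(2, y) > min(t, 7)) evaluates to false; next (abs(y) == (-3 + (-x))) evaluates to false; next y becomes -2; next t becomes -12; next final value 144; agreement on 144.
An exhaustive pass over the 25 declared inputs shows identical outputs.
verdict: equivalent
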